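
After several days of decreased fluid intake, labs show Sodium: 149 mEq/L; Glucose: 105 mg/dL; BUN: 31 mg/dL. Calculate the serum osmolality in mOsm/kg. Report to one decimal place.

Calculated osmolality = 2·Na + glucose/18 + BUN/2.8
= 2·149 + 105/18 + 31/2.8
= 298 + 5.83 + 11.07
= 314.9 mOsm/kg

314.9 mOsm/kg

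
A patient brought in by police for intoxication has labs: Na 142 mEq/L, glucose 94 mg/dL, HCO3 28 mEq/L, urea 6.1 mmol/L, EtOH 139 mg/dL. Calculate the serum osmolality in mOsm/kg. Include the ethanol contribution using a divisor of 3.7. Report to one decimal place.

Calculated osmolality = 2·Na + glucose/18 + urea + ethanol/3.7
= 2·142 + 94/18 + 6.1 + 139/3.7
= 284 + 5.22 + 6.10 + 37.57
= 332.89 mOsm/kg

332.9 mOsm/kg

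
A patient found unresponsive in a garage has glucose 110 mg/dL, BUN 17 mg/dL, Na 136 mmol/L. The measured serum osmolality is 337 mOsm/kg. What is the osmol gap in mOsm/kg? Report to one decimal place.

Calculated osmolality = 2·Na + glucose/18 + BUN/2.8
= 2·136 + 110/18 + 17/2.8
= 272 + 6.11 + 6.07
= 284.18 mOsm/kg ≈ 284.2 mOsm/kg
Osmolar gap = measured − calculated = 337 − 284.2 = 52.8 mOsm/kg

52.8 mOsm/kg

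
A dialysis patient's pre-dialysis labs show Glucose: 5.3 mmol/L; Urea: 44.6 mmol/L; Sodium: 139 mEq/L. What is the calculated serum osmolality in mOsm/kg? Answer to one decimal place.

327.9 mOsm/kg

Calculated osmolality = 2·Na + glucose + urea
= 2·139 + 5.3 + 44.6
= 278 + 5.30 + 44.60
= 327.9 mOsm/kg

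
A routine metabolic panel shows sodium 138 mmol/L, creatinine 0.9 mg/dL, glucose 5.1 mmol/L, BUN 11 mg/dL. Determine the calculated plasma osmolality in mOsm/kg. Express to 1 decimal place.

285.0 mOsm/kg

Calculated osmolality = 2·Na + glucose + BUN/2.8
= 2·138 + 5.1 + 11/2.8
= 276 + 5.10 + 3.93
= 285.03 mOsm/kg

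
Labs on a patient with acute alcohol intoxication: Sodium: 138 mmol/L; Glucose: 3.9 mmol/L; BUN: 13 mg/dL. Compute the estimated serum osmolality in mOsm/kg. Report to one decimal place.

Calculated osmolality = 2·Na + glucose + BUN/2.8
= 2·138 + 3.9 + 13/2.8
= 276 + 3.90 + 4.64
= 284.54 mOsm/kg

284.5 mOsm/kg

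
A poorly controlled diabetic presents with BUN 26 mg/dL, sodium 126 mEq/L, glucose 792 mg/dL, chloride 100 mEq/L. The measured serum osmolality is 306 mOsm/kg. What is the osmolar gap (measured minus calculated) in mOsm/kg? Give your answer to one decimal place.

0.7 mOsm/kg

Calculated osmolality = 2·Na + glucose/18 + BUN/2.8
= 2·126 + 792/18 + 26/2.8
= 252 + 44 + 9.29
= 305.29 mOsm/kg ≈ 305.3 mOsm/kg
Osmolar gap = measured − calculated = 306 − 305.3 = 0.7 mOsm/kg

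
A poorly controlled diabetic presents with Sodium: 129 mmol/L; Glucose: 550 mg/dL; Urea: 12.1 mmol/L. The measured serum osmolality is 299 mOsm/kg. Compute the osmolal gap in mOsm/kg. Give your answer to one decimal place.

-1.7 mOsm/kg

Calculated osmolality = 2·Na + glucose/18 + urea
= 2·129 + 550/18 + 12.1
= 258 + 30.56 + 12.10
= 300.66 mOsm/kg ≈ 300.7 mOsm/kg
Osmolar gap = measured − calculated = 299 − 300.7 = -1.7 mOsm/kg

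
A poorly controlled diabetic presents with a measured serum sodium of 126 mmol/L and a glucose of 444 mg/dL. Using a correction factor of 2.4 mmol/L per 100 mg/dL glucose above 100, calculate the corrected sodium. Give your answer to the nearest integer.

134 mmol/L

Corrected Na = measured Na + 2.4 · (glucose − 100)/100
= 126 + 2.4 · (444 − 100)/100
= 126 + 8.3
= 134.3 mmol/L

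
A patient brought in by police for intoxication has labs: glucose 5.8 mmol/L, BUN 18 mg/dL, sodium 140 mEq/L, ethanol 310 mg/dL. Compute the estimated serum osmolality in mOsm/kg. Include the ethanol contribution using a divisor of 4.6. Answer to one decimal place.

359.6 mOsm/kg

Calculated osmolality = 2·Na + glucose + BUN/2.8 + ethanol/4.6
= 2·140 + 5.8 + 18/2.8 + 310/4.6
= 280 + 5.80 + 6.43 + 67.39
= 359.62 mOsm/kg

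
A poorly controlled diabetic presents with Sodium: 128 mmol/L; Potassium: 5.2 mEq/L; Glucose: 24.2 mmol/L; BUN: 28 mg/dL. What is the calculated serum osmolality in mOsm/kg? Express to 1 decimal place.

Calculated osmolality = 2·Na + glucose + BUN/2.8
= 2·128 + 24.2 + 28/2.8
= 256 + 24.20 + 10
= 290.2 mOsm/kg

290.2 mOsm/kg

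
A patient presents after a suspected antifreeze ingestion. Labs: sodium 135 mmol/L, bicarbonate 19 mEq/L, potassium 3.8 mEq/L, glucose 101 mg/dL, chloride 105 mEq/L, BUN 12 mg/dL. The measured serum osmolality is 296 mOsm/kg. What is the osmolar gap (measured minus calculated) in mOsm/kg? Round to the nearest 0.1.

Calculated osmolality = 2·Na + glucose/18 + BUN/2.8
= 2·135 + 101/18 + 12/2.8
= 270 + 5.61 + 4.29
= 279.9 mOsm/kg ≈ 279.9 mOsm/kg
Osmolar gap = measured − calculated = 296 − 279.9 = 16.1 mOsm/kg

16.1 mOsm/kg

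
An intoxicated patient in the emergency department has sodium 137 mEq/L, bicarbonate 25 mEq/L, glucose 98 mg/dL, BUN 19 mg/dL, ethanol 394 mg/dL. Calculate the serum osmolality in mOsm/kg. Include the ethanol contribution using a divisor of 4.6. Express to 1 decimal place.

Calculated osmolality = 2·Na + glucose/18 + BUN/2.8 + ethanol/4.6
= 2·137 + 98/18 + 19/2.8 + 394/4.6
= 274 + 5.44 + 6.79 + 85.65
= 371.88 mOsm/kg

371.9 mOsm/kg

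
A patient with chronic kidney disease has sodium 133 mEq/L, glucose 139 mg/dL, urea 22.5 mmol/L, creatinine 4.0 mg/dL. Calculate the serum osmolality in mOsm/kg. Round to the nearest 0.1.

296.2 mOsm/kg

Calculated osmolality = 2·Na + glucose/18 + urea
= 2·133 + 139/18 + 22.5
= 266 + 7.72 + 22.50
= 296.22 mOsm/kg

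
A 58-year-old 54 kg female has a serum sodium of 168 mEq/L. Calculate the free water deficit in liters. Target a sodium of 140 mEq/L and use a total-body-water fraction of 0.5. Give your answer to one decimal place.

5.4 L

TBW = 0.5 · 54 = 27 L
Free water deficit = TBW · (Na/140 − 1)
= 27 · (168/140 − 1)
= 27 · 0.2
= 5.4 L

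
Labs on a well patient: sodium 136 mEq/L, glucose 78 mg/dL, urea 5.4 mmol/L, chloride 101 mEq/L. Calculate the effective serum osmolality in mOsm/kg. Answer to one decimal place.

276.3 mOsm/kg

Effective osmolality excludes urea (freely permeant across cell membranes):
2·Na + glucose/18
= 2·136 + 78/18
= 272 + 4.33
= 276.33 mOsm/kg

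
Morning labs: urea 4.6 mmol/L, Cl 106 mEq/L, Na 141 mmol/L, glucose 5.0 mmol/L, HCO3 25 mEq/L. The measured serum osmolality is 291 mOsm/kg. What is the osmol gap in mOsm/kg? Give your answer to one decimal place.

Calculated osmolality = 2·Na + glucose + urea
= 2·141 + 5 + 4.6
= 282 + 5 + 4.60
= 291.6 mOsm/kg ≈ 291.6 mOsm/kg
Osmolar gap = measured − calculated = 291 − 291.6 = -0.6 mOsm/kg

-0.6 mOsm/kg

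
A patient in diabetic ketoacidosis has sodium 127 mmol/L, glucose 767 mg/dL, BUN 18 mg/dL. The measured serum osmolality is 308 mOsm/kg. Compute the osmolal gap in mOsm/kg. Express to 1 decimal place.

Calculated osmolality = 2·Na + glucose/18 + BUN/2.8
= 2·127 + 767/18 + 18/2.8
= 254 + 42.61 + 6.43
= 303.04 mOsm/kg ≈ 303.0 mOsm/kg
Osmolar gap = measured − calculated = 308 − 303.0 = 5.0 mOsm/kg

5.0 mOsm/kg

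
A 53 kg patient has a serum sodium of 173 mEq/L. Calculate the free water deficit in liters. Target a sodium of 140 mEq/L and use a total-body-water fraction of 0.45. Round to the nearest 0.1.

TBW = 0.45 · 53 = 23.85 L
Free water deficit = TBW · (Na/140 − 1)
= 23.85 · (173/140 − 1)
= 23.85 · 0.2357
= 5.62 L

5.6 L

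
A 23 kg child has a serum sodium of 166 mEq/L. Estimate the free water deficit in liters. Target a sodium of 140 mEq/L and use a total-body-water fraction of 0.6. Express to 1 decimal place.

TBW = 0.6 · 23 = 13.8 L
Free water deficit = TBW · (Na/140 − 1)
= 13.8 · (166/140 − 1)
= 13.8 · 0.1857
= 2.56 L

2.6 L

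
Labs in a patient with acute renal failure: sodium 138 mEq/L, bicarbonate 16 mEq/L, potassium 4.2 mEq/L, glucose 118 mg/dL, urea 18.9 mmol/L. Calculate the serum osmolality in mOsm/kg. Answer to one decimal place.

301.5 mOsm/kg

Calculated osmolality = 2·Na + glucose/18 + urea
= 2·138 + 118/18 + 18.9
= 276 + 6.56 + 18.90
= 301.46 mOsm/kg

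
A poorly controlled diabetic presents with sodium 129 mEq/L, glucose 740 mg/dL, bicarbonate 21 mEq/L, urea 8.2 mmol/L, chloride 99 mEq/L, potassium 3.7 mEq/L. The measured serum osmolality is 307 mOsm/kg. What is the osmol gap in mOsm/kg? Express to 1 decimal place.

-0.3 mOsm/kg

Calculated osmolality = 2·Na + glucose/18 + urea
= 2·129 + 740/18 + 8.2
= 258 + 41.11 + 8.20
= 307.31 mOsm/kg ≈ 307.3 mOsm/kg
Osmolar gap = measured − calculated = 307 − 307.3 = -0.3 mOsm/kg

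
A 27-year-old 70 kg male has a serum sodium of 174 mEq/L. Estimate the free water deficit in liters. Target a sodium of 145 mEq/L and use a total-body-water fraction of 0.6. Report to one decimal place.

TBW = 0.6 · 70 = 42 L
Free water deficit = TBW · (Na/145 − 1)
= 42 · (174/145 − 1)
= 42 · 0.2
= 8.4 L

8.4 L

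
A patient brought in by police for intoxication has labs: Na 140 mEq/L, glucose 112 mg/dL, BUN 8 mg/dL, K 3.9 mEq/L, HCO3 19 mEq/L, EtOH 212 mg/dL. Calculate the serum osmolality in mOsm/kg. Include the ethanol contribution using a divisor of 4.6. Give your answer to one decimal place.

335.2 mOsm/kg

Calculated osmolality = 2·Na + glucose/18 + BUN/2.8 + ethanol/4.6
= 2·140 + 112/18 + 8/2.8 + 212/4.6
= 280 + 6.22 + 2.86 + 46.09
= 335.17 mOsm/kg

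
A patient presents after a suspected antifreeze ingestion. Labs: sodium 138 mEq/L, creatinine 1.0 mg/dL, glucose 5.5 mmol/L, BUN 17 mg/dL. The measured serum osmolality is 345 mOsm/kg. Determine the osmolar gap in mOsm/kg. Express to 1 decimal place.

57.4 mOsm/kg

Calculated osmolality = 2·Na + glucose + BUN/2.8
= 2·138 + 5.5 + 17/2.8
= 276 + 5.50 + 6.07
= 287.57 mOsm/kg ≈ 287.6 mOsm/kg
Osmolar gap = measured − calculated = 345 − 287.6 = 57.4 mOsm/kg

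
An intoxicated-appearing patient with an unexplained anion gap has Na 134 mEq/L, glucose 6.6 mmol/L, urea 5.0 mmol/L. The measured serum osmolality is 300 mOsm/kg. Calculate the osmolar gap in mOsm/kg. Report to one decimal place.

Calculated osmolality = 2·Na + glucose + urea
= 2·134 + 6.6 + 5
= 268 + 6.60 + 5
= 279.6 mOsm/kg ≈ 279.6 mOsm/kg
Osmolar gap = measured − calculated = 300 − 279.6 = 20.4 mOsm/kg

20.4 mOsm/kg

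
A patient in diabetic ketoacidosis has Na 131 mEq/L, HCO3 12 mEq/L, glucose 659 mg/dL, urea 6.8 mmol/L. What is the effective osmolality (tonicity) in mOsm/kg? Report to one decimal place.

Effective osmolality excludes urea (freely permeant across cell membranes):
2·Na + glucose/18
= 2·131 + 659/18
= 262 + 36.61
= 298.61 mOsm/kg

298.6 mOsm/kg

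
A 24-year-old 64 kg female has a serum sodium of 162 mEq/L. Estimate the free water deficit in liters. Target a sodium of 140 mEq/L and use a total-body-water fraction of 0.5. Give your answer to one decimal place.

5.0 L

TBW = 0.5 · 64 = 32 L
Free water deficit = TBW · (Na/140 − 1)
= 32 · (162/140 − 1)
= 32 · 0.1571
= 5.03 L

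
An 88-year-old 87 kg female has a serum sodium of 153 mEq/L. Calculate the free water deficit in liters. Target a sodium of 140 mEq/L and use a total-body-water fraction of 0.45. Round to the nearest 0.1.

TBW = 0.45 · 87 = 39.15 L
Free water deficit = TBW · (Na/140 − 1)
= 39.15 · (153/140 − 1)
= 39.15 · 0.0929
= 3.64 L

3.6 L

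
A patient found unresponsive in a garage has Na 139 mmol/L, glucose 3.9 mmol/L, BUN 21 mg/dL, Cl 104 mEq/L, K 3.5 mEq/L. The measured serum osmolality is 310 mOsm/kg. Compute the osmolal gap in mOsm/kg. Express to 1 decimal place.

20.6 mOsm/kg

Calculated osmolality = 2·Na + glucose + BUN/2.8
= 2·139 + 3.9 + 21/2.8
= 278 + 3.90 + 7.50
= 289.4 mOsm/kg ≈ 289.4 mOsm/kg
Osmolar gap = measured − calculated = 310 − 289.4 = 20.6 mOsm/kg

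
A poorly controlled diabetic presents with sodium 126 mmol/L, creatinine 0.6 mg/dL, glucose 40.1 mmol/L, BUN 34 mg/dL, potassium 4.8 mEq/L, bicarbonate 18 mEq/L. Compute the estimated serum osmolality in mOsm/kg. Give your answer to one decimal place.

304.2 mOsm/kg

Calculated osmolality = 2·Na + glucose + BUN/2.8
= 2·126 + 40.1 + 34/2.8
= 252 + 40.10 + 12.14
= 304.24 mOsm/kg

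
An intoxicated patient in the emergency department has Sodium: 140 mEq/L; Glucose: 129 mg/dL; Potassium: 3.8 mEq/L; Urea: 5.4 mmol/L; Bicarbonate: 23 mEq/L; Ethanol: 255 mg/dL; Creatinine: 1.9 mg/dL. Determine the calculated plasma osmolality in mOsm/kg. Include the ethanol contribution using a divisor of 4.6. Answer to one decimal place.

348.0 mOsm/kg

Calculated osmolality = 2·Na + glucose/18 + urea + ethanol/4.6
= 2·140 + 129/18 + 5.4 + 255/4.6
= 280 + 7.17 + 5.40 + 55.43
= 348 mOsm/kg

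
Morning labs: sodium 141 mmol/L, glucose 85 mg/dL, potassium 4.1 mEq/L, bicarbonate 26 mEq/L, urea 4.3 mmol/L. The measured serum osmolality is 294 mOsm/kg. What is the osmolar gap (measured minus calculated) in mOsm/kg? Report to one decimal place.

3.0 mOsm/kg

Calculated osmolality = 2·Na + glucose/18 + urea
= 2·141 + 85/18 + 4.3
= 282 + 4.72 + 4.30
= 291.02 mOsm/kg ≈ 291.0 mOsm/kg
Osmolar gap = measured − calculated = 294 − 291.0 = 3.0 mOsm/kg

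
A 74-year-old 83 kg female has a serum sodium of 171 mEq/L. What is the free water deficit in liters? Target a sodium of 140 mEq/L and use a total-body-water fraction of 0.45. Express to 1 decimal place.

TBW = 0.45 · 83 = 37.35 L
Free water deficit = TBW · (Na/140 − 1)
= 37.35 · (171/140 − 1)
= 37.35 · 0.2214
= 8.27 L

8.3 L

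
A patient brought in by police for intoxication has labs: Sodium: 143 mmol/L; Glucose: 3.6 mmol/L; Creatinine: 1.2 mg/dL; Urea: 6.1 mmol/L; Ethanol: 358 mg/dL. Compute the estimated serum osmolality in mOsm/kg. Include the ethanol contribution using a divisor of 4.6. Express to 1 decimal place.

Calculated osmolality = 2·Na + glucose + urea + ethanol/4.6
= 2·143 + 3.6 + 6.1 + 358/4.6
= 286 + 3.60 + 6.10 + 77.83
= 373.53 mOsm/kg

373.5 mOsm/kg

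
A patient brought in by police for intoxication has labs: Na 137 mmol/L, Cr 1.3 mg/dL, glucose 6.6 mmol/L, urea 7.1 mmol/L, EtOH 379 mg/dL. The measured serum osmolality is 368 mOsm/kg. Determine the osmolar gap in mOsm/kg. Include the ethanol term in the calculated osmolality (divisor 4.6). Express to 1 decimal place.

-2.1 mOsm/kg

Calculated osmolality = 2·Na + glucose + urea + ethanol/4.6
= 2·137 + 6.6 + 7.1 + 379/4.6
= 274 + 6.60 + 7.10 + 82.39
= 370.09 mOsm/kg ≈ 370.1 mOsm/kg
Osmolar gap = measured − calculated = 368 − 370.1 = -2.1 mOsm/kg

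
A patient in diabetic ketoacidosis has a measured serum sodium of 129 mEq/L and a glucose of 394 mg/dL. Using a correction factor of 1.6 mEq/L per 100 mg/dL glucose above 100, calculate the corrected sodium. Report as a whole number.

134 mEq/L

Corrected Na = measured Na + 1.6 · (glucose − 100)/100
= 129 + 1.6 · (394 − 100)/100
= 129 + 4.7
= 133.7 mEq/L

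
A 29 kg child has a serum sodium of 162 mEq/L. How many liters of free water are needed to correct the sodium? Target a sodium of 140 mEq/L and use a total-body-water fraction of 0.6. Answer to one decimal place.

2.7 L

TBW = 0.6 · 29 = 17.4 L
Free water deficit = TBW · (Na/140 − 1)
= 17.4 · (162/140 − 1)
= 17.4 · 0.1571
= 2.73 L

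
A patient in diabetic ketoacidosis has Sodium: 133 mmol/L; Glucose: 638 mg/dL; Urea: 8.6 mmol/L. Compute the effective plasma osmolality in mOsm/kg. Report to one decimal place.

Effective osmolality excludes urea (freely permeant across cell membranes):
2·Na + glucose/18
= 2·133 + 638/18
= 266 + 35.44
= 301.44 mOsm/kg

301.4 mOsm/kg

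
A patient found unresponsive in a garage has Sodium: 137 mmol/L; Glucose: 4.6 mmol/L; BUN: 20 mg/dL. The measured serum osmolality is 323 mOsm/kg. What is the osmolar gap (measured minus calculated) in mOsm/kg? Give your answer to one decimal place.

37.3 mOsm/kg

Calculated osmolality = 2·Na + glucose + BUN/2.8
= 2·137 + 4.6 + 20/2.8
= 274 + 4.60 + 7.14
= 285.74 mOsm/kg ≈ 285.7 mOsm/kg
Osmolar gap = measured − calculated = 323 − 285.7 = 37.3 mOsm/kg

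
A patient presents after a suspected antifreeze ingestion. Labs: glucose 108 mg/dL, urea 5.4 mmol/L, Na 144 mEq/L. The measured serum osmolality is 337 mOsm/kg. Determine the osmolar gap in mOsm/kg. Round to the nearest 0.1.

Calculated osmolality = 2·Na + glucose/18 + urea
= 2·144 + 108/18 + 5.4
= 288 + 6 + 5.40
= 299.4 mOsm/kg ≈ 299.4 mOsm/kg
Osmolar gap = measured − calculated = 337 − 299.4 = 37.6 mOsm/kg

37.6 mOsm/kg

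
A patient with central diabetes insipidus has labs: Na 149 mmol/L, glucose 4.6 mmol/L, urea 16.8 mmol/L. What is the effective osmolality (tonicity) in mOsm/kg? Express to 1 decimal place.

302.6 mOsm/kg

Effective osmolality excludes urea (freely permeant across cell membranes):
2·Na + glucose
= 2·149 + 4.6
= 298 + 4.6
= 302.6 mOsm/kg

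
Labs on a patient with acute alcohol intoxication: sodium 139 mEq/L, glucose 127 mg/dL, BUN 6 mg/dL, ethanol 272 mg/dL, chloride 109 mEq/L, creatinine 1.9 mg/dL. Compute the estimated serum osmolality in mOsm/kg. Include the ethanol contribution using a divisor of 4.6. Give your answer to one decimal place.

346.3 mOsm/kg

Calculated osmolality = 2·Na + glucose/18 + BUN/2.8 + ethanol/4.6
= 2·139 + 127/18 + 6/2.8 + 272/4.6
= 278 + 7.06 + 2.14 + 59.13
= 346.33 mOsm/kg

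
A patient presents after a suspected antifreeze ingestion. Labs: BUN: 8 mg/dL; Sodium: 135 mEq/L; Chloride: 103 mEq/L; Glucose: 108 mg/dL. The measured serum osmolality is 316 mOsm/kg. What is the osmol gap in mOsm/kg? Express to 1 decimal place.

Calculated osmolality = 2·Na + glucose/18 + BUN/2.8
= 2·135 + 108/18 + 8/2.8
= 270 + 6 + 2.86
= 278.86 mOsm/kg ≈ 278.9 mOsm/kg
Osmolar gap = measured − calculated = 316 − 278.9 = 37.1 mOsm/kg

37.1 mOsm/kg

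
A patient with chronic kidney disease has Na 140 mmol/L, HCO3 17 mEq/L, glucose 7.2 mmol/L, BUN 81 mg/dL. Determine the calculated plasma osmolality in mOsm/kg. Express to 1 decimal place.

316.1 mOsm/kg

Calculated osmolality = 2·Na + glucose + BUN/2.8
= 2·140 + 7.2 + 81/2.8
= 280 + 7.20 + 28.93
= 316.13 mOsm/kg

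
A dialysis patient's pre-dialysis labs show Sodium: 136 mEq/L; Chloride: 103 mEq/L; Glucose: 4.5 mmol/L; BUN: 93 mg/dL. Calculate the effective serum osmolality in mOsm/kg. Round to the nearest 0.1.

276.5 mOsm/kg

Effective osmolality excludes urea (freely permeant across cell membranes):
2·Na + glucose
= 2·136 + 4.5
= 272 + 4.5
= 276.5 mOsm/kg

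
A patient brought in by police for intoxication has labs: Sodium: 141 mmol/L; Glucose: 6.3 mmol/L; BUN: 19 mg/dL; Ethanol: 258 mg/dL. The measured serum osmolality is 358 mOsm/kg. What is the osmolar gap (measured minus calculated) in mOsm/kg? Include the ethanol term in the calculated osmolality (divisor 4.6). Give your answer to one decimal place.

Calculated osmolality = 2·Na + glucose + BUN/2.8 + ethanol/4.6
= 2·141 + 6.3 + 19/2.8 + 258/4.6
= 282 + 6.30 + 6.79 + 56.09
= 351.18 mOsm/kg ≈ 351.2 mOsm/kg
Osmolar gap = measured − calculated = 358 − 351.2 = 6.8 mOsm/kg

6.8 mOsm/kg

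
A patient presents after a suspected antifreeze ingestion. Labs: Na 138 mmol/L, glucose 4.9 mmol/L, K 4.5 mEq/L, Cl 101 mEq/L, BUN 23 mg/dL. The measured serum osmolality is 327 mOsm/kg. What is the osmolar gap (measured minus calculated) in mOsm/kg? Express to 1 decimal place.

37.9 mOsm/kg

Calculated osmolality = 2·Na + glucose + BUN/2.8
= 2·138 + 4.9 + 23/2.8
= 276 + 4.90 + 8.21
= 289.11 mOsm/kg ≈ 289.1 mOsm/kg
Osmolar gap = measured − calculated = 327 − 289.1 = 37.9 mOsm/kg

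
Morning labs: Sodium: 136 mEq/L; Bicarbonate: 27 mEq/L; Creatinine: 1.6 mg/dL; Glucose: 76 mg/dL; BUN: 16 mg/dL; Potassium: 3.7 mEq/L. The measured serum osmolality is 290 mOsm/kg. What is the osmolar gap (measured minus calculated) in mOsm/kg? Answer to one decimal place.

8.1 mOsm/kg

Calculated osmolality = 2·Na + glucose/18 + BUN/2.8
= 2·136 + 76/18 + 16/2.8
= 272 + 4.22 + 5.71
= 281.93 mOsm/kg ≈ 281.9 mOsm/kg
Osmolar gap = measured − calculated = 290 − 281.9 = 8.1 mOsm/kg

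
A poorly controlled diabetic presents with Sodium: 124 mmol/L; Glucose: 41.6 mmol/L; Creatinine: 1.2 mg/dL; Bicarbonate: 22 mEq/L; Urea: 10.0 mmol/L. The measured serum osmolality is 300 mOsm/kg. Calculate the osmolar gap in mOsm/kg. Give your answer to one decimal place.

0.4 mOsm/kg

Calculated osmolality = 2·Na + glucose + urea
= 2·124 + 41.6 + 10
= 248 + 41.60 + 10
= 299.6 mOsm/kg ≈ 299.6 mOsm/kg
Osmolar gap = measured − calculated = 300 − 299.6 = 0.4 mOsm/kg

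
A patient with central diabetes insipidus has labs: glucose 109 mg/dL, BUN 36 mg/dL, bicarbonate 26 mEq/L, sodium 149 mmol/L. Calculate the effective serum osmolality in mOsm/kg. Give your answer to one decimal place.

304.1 mOsm/kg

Effective osmolality excludes urea (freely permeant across cell membranes):
2·Na + glucose/18
= 2·149 + 109/18
= 298 + 6.06
= 304.06 mOsm/kg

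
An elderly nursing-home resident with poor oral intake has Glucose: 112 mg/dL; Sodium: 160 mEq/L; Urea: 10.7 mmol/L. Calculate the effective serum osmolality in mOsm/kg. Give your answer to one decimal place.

326.2 mOsm/kg

Effective osmolality excludes urea (freely permeant across cell membranes):
2·Na + glucose/18
= 2·160 + 112/18
= 320 + 6.22
= 326.22 mOsm/kg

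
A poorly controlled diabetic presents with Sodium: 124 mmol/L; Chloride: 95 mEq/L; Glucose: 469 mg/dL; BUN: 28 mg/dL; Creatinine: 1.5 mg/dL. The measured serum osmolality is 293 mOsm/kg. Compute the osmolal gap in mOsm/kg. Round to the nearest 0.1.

8.9 mOsm/kg

Calculated osmolality = 2·Na + glucose/18 + BUN/2.8
= 2·124 + 469/18 + 28/2.8
= 248 + 26.06 + 10
= 284.06 mOsm/kg ≈ 284.1 mOsm/kg
Osmolar gap = measured − calculated = 293 − 284.1 = 8.9 mOsm/kg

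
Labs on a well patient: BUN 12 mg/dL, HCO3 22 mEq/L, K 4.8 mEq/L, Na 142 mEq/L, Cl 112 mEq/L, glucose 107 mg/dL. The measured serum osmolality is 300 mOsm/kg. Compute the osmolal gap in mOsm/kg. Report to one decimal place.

5.8 mOsm/kg

Calculated osmolality = 2·Na + glucose/18 + BUN/2.8
= 2·142 + 107/18 + 12/2.8
= 284 + 5.94 + 4.29
= 294.23 mOsm/kg ≈ 294.2 mOsm/kg
Osmolar gap = measured − calculated = 300 − 294.2 = 5.8 mOsm/kg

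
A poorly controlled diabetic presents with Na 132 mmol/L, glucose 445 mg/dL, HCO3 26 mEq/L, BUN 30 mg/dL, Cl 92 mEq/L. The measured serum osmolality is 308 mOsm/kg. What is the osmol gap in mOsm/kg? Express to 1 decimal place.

Calculated osmolality = 2·Na + glucose/18 + BUN/2.8
= 2·132 + 445/18 + 30/2.8
= 264 + 24.72 + 10.71
= 299.43 mOsm/kg ≈ 299.4 mOsm/kg
Osmolar gap = measured − calculated = 308 − 299.4 = 8.6 mOsm/kg

8.6 mOsm/kg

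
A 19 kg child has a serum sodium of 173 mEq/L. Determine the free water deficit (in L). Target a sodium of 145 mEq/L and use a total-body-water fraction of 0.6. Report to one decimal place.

TBW = 0.6 · 19 = 11.4 L
Free water deficit = TBW · (Na/145 − 1)
= 11.4 · (173/145 − 1)
= 11.4 · 0.1931
= 2.2 L

2.2 L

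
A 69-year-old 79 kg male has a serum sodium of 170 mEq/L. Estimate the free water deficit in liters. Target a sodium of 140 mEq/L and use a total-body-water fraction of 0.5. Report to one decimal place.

TBW = 0.5 · 79 = 39.5 L
Free water deficit = TBW · (Na/140 − 1)
= 39.5 · (170/140 − 1)
= 39.5 · 0.2143
= 8.46 L

8.5 L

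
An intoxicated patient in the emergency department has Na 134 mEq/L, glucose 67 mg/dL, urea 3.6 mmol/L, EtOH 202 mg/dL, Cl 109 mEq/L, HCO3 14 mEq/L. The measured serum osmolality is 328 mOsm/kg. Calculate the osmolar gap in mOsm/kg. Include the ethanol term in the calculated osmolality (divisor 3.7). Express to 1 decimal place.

Calculated osmolality = 2·Na + glucose/18 + urea + ethanol/3.7
= 2·134 + 67/18 + 3.6 + 202/3.7
= 268 + 3.72 + 3.60 + 54.59
= 329.91 mOsm/kg ≈ 329.9 mOsm/kg
Osmolar gap = measured − calculated = 328 − 329.9 = -1.9 mOsm/kg

-1.9 mOsm/kg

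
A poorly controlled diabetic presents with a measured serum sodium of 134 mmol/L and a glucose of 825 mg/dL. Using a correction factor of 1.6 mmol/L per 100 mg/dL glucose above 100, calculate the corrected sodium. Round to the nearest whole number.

146 mmol/L

Corrected Na = measured Na + 1.6 · (glucose − 100)/100
= 134 + 1.6 · (825 − 100)/100
= 134 + 11.6
= 145.6 mmol/L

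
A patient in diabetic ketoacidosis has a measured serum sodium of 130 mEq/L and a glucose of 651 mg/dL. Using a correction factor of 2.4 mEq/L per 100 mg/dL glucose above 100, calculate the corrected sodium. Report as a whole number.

Corrected Na = measured Na + 2.4 · (glucose − 100)/100
= 130 + 2.4 · (651 − 100)/100
= 130 + 13.2
= 143.2 mEq/L

143 mEq/L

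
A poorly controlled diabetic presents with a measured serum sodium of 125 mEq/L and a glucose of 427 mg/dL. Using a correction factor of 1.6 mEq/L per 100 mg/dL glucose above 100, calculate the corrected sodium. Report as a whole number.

130 mEq/L

Corrected Na = measured Na + 1.6 · (glucose − 100)/100
= 125 + 1.6 · (427 − 100)/100
= 125 + 5.2
= 130.2 mEq/L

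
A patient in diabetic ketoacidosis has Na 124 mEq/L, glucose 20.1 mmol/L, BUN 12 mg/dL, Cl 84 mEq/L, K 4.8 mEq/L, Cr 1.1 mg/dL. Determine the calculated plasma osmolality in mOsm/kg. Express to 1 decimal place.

Calculated osmolality = 2·Na + glucose + BUN/2.8
= 2·124 + 20.1 + 12/2.8
= 248 + 20.10 + 4.29
= 272.39 mOsm/kg

272.4 mOsm/kg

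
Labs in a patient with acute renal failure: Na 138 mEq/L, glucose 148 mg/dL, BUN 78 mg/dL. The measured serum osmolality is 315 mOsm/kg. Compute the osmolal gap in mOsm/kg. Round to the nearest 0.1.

Calculated osmolality = 2·Na + glucose/18 + BUN/2.8
= 2·138 + 148/18 + 78/2.8
= 276 + 8.22 + 27.86
= 312.08 mOsm/kg ≈ 312.1 mOsm/kg
Osmolar gap = measured − calculated = 315 − 312.1 = 2.9 mOsm/kg

2.9 mOsm/kg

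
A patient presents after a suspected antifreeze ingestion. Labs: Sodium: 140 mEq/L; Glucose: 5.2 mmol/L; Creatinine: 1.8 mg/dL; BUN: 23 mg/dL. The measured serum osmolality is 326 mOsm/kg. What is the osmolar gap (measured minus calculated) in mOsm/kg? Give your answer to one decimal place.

32.6 mOsm/kg

Calculated osmolality = 2·Na + glucose + BUN/2.8
= 2·140 + 5.2 + 23/2.8
= 280 + 5.20 + 8.21
= 293.41 mOsm/kg ≈ 293.4 mOsm/kg
Osmolar gap = measured − calculated = 326 − 293.4 = 32.6 mOsm/kg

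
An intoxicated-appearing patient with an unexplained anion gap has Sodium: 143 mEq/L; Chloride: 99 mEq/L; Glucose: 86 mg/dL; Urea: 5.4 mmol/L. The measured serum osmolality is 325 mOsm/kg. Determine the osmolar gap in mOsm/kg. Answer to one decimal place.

28.8 mOsm/kg

Calculated osmolality = 2·Na + glucose/18 + urea
= 2·143 + 86/18 + 5.4
= 286 + 4.78 + 5.40
= 296.18 mOsm/kg ≈ 296.2 mOsm/kg
Osmolar gap = measured − calculated = 325 − 296.2 = 28.8 mOsm/kg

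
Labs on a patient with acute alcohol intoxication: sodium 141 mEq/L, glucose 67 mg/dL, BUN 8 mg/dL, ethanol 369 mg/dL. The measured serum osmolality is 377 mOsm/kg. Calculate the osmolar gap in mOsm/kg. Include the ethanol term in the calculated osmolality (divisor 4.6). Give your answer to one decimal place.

Calculated osmolality = 2·Na + glucose/18 + BUN/2.8 + ethanol/4.6
= 2·141 + 67/18 + 8/2.8 + 369/4.6
= 282 + 3.72 + 2.86 + 80.22
= 368.8 mOsm/kg ≈ 368.8 mOsm/kg
Osmolar gap = measured − calculated = 377 − 368.8 = 8.2 mOsm/kg

8.2 mOsm/kg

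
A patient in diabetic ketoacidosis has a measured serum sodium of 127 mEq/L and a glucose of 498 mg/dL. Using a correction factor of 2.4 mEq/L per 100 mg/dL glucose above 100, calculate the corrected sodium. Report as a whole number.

Corrected Na = measured Na + 2.4 · (glucose − 100)/100
= 127 + 2.4 · (498 − 100)/100
= 127 + 9.6
= 136.6 mEq/L

137 mEq/L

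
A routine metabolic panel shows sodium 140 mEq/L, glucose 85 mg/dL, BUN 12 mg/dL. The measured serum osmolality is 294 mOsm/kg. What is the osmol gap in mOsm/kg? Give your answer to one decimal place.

Calculated osmolality = 2·Na + glucose/18 + BUN/2.8
= 2·140 + 85/18 + 12/2.8
= 280 + 4.72 + 4.29
= 289.01 mOsm/kg ≈ 289.0 mOsm/kg
Osmolar gap = measured − calculated = 294 − 289.0 = 5.0 mOsm/kg

5.0 mOsm/kg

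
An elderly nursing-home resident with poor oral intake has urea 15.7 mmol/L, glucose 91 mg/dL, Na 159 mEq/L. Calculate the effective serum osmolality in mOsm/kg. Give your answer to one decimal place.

323.1 mOsm/kg

Effective osmolality excludes urea (freely permeant across cell membranes):
2·Na + glucose/18
= 2·159 + 91/18
= 318 + 5.06
= 323.06 mOsm/kg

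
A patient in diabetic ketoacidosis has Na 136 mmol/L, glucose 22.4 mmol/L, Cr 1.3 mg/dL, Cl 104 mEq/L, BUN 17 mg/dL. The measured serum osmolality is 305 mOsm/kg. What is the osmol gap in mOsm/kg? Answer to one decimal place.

4.5 mOsm/kg

Calculated osmolality = 2·Na + glucose + BUN/2.8
= 2·136 + 22.4 + 17/2.8
= 272 + 22.40 + 6.07
= 300.47 mOsm/kg ≈ 300.5 mOsm/kg
Osmolar gap = measured − calculated = 305 − 300.5 = 4.5 mOsm/kg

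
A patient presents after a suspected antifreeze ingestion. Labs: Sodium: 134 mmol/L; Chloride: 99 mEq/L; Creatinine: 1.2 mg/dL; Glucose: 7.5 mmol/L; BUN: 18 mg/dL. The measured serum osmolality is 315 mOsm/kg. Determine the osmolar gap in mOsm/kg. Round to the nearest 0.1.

Calculated osmolality = 2·Na + glucose + BUN/2.8
= 2·134 + 7.5 + 18/2.8
= 268 + 7.50 + 6.43
= 281.93 mOsm/kg ≈ 281.9 mOsm/kg
Osmolar gap = measured − calculated = 315 − 281.9 = 33.1 mOsm/kg

33.1 mOsm/kg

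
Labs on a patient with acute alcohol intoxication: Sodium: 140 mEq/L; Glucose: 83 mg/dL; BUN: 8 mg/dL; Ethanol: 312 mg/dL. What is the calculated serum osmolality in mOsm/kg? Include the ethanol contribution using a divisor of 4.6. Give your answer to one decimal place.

355.3 mOsm/kg

Calculated osmolality = 2·Na + glucose/18 + BUN/2.8 + ethanol/4.6
= 2·140 + 83/18 + 8/2.8 + 312/4.6
= 280 + 4.61 + 2.86 + 67.83
= 355.3 mOsm/kg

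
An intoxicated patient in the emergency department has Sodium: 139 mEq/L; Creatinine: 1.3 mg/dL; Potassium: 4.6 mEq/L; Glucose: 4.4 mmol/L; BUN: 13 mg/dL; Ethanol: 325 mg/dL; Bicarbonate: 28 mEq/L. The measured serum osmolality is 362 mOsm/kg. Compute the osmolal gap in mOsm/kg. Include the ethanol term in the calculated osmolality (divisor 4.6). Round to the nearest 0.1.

4.3 mOsm/kg

Calculated osmolality = 2·Na + glucose + BUN/2.8 + ethanol/4.6
= 2·139 + 4.4 + 13/2.8 + 325/4.6
= 278 + 4.40 + 4.64 + 70.65
= 357.69 mOsm/kg ≈ 357.7 mOsm/kg
Osmolar gap = measured − calculated = 362 − 357.7 = 4.3 mOsm/kg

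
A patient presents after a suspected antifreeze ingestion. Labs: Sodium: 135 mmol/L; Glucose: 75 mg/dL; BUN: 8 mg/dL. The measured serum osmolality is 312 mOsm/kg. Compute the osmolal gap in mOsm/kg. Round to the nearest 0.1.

Calculated osmolality = 2·Na + glucose/18 + BUN/2.8
= 2·135 + 75/18 + 8/2.8
= 270 + 4.17 + 2.86
= 277.03 mOsm/kg ≈ 277.0 mOsm/kg
Osmolar gap = measured − calculated = 312 − 277.0 = 35.0 mOsm/kg

35.0 mOsm/kg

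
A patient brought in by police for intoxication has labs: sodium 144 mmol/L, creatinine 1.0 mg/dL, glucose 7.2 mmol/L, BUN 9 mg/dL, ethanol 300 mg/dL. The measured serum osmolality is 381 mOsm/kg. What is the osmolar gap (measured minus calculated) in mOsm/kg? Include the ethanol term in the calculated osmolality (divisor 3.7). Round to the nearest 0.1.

1.5 mOsm/kg

Calculated osmolality = 2·Na + glucose + BUN/2.8 + ethanol/3.7
= 2·144 + 7.2 + 9/2.8 + 300/3.7
= 288 + 7.20 + 3.21 + 81.08
= 379.49 mOsm/kg ≈ 379.5 mOsm/kg
Osmolar gap = measured − calculated = 381 − 379.5 = 1.5 mOsm/kg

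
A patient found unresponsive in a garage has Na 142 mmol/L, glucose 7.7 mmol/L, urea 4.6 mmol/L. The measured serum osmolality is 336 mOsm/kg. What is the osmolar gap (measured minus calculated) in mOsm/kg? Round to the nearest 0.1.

Calculated osmolality = 2·Na + glucose + urea
= 2·142 + 7.7 + 4.6
= 284 + 7.70 + 4.60
= 296.3 mOsm/kg ≈ 296.3 mOsm/kg
Osmolar gap = measured − calculated = 336 − 296.3 = 39.7 mOsm/kg

39.7 mOsm/kg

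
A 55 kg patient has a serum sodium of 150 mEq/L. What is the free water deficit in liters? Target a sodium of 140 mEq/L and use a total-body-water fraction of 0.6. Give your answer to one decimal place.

TBW = 0.6 · 55 = 33 L
Free water deficit = TBW · (Na/140 − 1)
= 33 · (150/140 − 1)
= 33 · 0.0714
= 2.36 L

2.4 L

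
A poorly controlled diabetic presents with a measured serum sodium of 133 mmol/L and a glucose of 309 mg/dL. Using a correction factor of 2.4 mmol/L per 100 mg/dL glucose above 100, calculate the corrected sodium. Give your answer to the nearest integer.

138 mmol/L

Corrected Na = measured Na + 2.4 · (glucose − 100)/100
= 133 + 2.4 · (309 − 100)/100
= 133 + 5
= 138 mmol/L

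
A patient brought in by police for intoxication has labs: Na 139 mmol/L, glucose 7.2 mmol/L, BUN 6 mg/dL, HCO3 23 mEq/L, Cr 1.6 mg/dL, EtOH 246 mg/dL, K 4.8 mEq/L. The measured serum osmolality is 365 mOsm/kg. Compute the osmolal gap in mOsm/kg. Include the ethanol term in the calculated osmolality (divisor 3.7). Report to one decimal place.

11.2 mOsm/kg

Calculated osmolality = 2·Na + glucose + BUN/2.8 + ethanol/3.7
= 2·139 + 7.2 + 6/2.8 + 246/3.7
= 278 + 7.20 + 2.14 + 66.49
= 353.83 mOsm/kg ≈ 353.8 mOsm/kg
Osmolar gap = measured − calculated = 365 − 353.8 = 11.2 mOsm/kg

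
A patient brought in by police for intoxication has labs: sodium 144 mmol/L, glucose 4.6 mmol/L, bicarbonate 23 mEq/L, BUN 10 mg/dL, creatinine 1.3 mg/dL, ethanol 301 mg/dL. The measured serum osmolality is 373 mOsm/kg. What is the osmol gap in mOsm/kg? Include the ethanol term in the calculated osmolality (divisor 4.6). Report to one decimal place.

11.4 mOsm/kg

Calculated osmolality = 2·Na + glucose + BUN/2.8 + ethanol/4.6
= 2·144 + 4.6 + 10/2.8 + 301/4.6
= 288 + 4.60 + 3.57 + 65.43
= 361.6 mOsm/kg ≈ 361.6 mOsm/kg
Osmolar gap = measured − calculated = 373 − 361.6 = 11.4 mOsm/kg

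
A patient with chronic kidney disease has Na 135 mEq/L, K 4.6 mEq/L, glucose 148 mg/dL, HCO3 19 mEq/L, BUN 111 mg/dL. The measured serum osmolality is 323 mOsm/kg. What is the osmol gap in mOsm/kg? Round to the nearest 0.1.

Calculated osmolality = 2·Na + glucose/18 + BUN/2.8
= 2·135 + 148/18 + 111/2.8
= 270 + 8.22 + 39.64
= 317.86 mOsm/kg ≈ 317.9 mOsm/kg
Osmolar gap = measured − calculated = 323 − 317.9 = 5.1 mOsm/kg

5.1 mOsm/kg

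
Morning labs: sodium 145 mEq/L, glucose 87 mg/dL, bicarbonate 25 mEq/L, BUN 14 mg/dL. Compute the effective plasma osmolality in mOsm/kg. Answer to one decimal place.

Effective osmolality excludes urea (freely permeant across cell membranes):
2·Na + glucose/18
= 2·145 + 87/18
= 290 + 4.83
= 294.83 mOsm/kg

294.8 mOsm/kg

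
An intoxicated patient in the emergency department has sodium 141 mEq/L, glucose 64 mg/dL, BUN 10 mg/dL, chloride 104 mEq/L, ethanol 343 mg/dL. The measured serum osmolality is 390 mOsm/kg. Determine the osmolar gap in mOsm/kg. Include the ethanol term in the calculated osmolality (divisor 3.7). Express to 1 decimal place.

8.2 mOsm/kg

Calculated osmolality = 2·Na + glucose/18 + BUN/2.8 + ethanol/3.7
= 2·141 + 64/18 + 10/2.8 + 343/3.7
= 282 + 3.56 + 3.57 + 92.70
= 381.83 mOsm/kg ≈ 381.8 mOsm/kg
Osmolar gap = measured − calculated = 390 − 381.8 = 8.2 mOsm/kg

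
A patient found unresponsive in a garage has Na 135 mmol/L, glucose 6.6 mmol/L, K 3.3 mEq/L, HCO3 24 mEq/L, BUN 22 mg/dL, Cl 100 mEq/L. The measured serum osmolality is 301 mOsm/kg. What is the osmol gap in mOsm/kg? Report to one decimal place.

16.5 mOsm/kg

Calculated osmolality = 2·Na + glucose + BUN/2.8
= 2·135 + 6.6 + 22/2.8
= 270 + 6.60 + 7.86
= 284.46 mOsm/kg ≈ 284.5 mOsm/kg
Osmolar gap = measured − calculated = 301 − 284.5 = 16.5 mOsm/kg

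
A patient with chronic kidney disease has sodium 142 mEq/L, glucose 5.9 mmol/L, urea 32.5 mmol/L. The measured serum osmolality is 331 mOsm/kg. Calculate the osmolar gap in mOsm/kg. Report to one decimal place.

8.6 mOsm/kg

Calculated osmolality = 2·Na + glucose + urea
= 2·142 + 5.9 + 32.5
= 284 + 5.90 + 32.50
= 322.4 mOsm/kg ≈ 322.4 mOsm/kg
Osmolar gap = measured − calculated = 331 − 322.4 = 8.6 mOsm/kg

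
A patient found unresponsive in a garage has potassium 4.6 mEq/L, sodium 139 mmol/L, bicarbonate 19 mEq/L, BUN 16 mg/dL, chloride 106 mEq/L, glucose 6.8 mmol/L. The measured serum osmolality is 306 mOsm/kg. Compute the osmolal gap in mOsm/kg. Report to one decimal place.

Calculated osmolality = 2·Na + glucose + BUN/2.8
= 2·139 + 6.8 + 16/2.8
= 278 + 6.80 + 5.71
= 290.51 mOsm/kg ≈ 290.5 mOsm/kg
Osmolar gap = measured − calculated = 306 − 290.5 = 15.5 mOsm/kg

15.5 mOsm/kg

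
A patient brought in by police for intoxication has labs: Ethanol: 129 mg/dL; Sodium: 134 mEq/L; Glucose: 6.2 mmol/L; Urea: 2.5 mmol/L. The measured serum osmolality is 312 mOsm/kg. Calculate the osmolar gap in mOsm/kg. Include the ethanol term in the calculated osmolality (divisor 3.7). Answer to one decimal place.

Calculated osmolality = 2·Na + glucose + urea + ethanol/3.7
= 2·134 + 6.2 + 2.5 + 129/3.7
= 268 + 6.20 + 2.50 + 34.86
= 311.56 mOsm/kg ≈ 311.6 mOsm/kg
Osmolar gap = measured − calculated = 312 − 311.6 = 0.4 mOsm/kg

0.4 mOsm/kg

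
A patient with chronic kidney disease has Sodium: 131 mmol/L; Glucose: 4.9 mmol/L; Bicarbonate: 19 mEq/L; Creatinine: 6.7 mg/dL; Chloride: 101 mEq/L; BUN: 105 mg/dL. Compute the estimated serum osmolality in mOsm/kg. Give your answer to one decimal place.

Calculated osmolality = 2·Na + glucose + BUN/2.8
= 2·131 + 4.9 + 105/2.8
= 262 + 4.90 + 37.50
= 304.4 mOsm/kg

304.4 mOsm/kg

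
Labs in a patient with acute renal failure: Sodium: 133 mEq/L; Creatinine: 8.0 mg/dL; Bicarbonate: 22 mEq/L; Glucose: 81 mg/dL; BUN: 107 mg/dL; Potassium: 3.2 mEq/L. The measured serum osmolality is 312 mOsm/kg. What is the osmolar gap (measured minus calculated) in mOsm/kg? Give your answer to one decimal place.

3.3 mOsm/kg

Calculated osmolality = 2·Na + glucose/18 + BUN/2.8
= 2·133 + 81/18 + 107/2.8
= 266 + 4.50 + 38.21
= 308.71 mOsm/kg ≈ 308.7 mOsm/kg
Osmolar gap = measured − calculated = 312 − 308.7 = 3.3 mOsm/kg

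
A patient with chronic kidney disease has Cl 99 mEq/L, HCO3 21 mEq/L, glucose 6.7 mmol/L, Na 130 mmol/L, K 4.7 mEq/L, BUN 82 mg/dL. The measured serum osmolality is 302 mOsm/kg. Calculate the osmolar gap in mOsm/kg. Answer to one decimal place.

Calculated osmolality = 2·Na + glucose + BUN/2.8
= 2·130 + 6.7 + 82/2.8
= 260 + 6.70 + 29.29
= 295.99 mOsm/kg ≈ 296.0 mOsm/kg
Osmolar gap = measured − calculated = 302 − 296.0 = 6.0 mOsm/kg

6.0 mOsm/kg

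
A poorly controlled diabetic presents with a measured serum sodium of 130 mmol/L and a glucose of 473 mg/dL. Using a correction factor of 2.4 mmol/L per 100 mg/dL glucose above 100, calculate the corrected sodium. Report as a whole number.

139 mmol/L

Corrected Na = measured Na + 2.4 · (glucose − 100)/100
= 130 + 2.4 · (473 − 100)/100
= 130 + 9
= 139 mmol/L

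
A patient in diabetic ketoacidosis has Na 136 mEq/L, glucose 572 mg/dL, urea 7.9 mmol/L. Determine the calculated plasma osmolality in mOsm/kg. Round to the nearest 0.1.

Calculated osmolality = 2·Na + glucose/18 + urea
= 2·136 + 572/18 + 7.9
= 272 + 31.78 + 7.90
= 311.68 mOsm/kg

311.7 mOsm/kg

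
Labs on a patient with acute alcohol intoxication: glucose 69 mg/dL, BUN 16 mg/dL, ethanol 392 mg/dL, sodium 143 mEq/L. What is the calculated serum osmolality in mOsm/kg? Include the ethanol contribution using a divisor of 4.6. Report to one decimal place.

380.8 mOsm/kg

Calculated osmolality = 2·Na + glucose/18 + BUN/2.8 + ethanol/4.6
= 2·143 + 69/18 + 16/2.8 + 392/4.6
= 286 + 3.83 + 5.71 + 85.22
= 380.76 mOsm/kg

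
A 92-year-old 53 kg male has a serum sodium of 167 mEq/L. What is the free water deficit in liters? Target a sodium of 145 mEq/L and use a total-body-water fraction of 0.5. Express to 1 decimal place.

TBW = 0.5 · 53 = 26.5 L
Free water deficit = TBW · (Na/145 − 1)
= 26.5 · (167/145 − 1)
= 26.5 · 0.1517
= 4.02 L

4.0 L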